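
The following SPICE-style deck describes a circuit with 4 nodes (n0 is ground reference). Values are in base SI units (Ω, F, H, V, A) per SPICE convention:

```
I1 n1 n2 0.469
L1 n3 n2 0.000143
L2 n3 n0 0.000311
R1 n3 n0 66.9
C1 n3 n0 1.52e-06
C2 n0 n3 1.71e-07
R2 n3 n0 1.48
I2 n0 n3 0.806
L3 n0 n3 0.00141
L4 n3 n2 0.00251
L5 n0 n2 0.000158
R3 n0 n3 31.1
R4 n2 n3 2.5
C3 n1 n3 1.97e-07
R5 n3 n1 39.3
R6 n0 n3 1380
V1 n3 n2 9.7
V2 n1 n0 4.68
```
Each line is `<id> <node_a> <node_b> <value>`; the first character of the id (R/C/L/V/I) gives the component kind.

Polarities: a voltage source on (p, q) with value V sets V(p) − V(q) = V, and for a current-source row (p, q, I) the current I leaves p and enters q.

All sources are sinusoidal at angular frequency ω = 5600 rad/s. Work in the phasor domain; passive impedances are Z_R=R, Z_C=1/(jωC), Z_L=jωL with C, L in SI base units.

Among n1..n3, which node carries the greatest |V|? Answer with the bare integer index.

3

MNA unknowns: 3 node voltages V₁..V_3 plus 2 source currents (V1, V2)
I1: z[1]−=0.469, z[2]+=0.469
L1: Y=0.000-1.249j on G[3,2]
L2: Y=0.000-0.5742j on G[3,0]
R1: Y=0.01495+0.000j on G[3,0]
C1: Y=0.000+0.008512j on G[3,0]
C2: Y=0.000+0.0009576j on G[0,3]
R2: Y=0.6757+0.000j on G[3,0]
I2: z[0]−=0.806, z[3]+=0.806
L3: Y=0.000-0.1266j on G[0,3]
L4: Y=0.000-0.07114j on G[3,2]
L5: Y=0.000-1.130j on G[0,2]
R3: Y=0.03215+0.000j on G[0,3]
R4: Y=0.4000+0.000j on G[2,3]
C3: Y=0.000+0.001103j on G[1,3]
R5: Y=0.02545+0.000j on G[3,1]
R6: Y=0.0007246+0.000j on G[0,3]
V1: row V3−V2=9.7, i_V1 at 3,2
V2: row V1−V0=4.68, i_V2 at 1,0
solve → V1=4.680+0.000j, V2=-4.283-1.463j, V3=5.417-1.463j
aux → i_V1=-6.002+17.64j, i_V2=-0.4486-0.03641j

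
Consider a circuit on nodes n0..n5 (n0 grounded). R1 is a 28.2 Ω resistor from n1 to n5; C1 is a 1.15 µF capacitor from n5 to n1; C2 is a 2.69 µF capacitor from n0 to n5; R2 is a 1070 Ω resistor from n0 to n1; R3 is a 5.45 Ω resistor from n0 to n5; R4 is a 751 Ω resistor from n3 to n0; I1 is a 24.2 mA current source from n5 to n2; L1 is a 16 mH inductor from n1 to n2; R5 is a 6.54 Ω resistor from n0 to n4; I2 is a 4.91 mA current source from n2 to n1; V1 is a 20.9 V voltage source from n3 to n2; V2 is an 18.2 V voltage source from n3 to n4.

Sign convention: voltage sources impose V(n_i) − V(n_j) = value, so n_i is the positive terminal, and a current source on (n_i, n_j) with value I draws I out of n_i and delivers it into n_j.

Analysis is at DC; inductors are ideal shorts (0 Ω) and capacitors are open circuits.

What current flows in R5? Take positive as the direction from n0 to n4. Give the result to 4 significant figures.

-0.06517 A

Element admittances at DC:
  Y(R1) = 0.03546 S between n1,n5
  Y(C1) = 0.000 S between n5,n1
  Y(C2) = 0.000 S between n0,n5
  Y(R2) = 0.0009346 S between n0,n1
  Y(R3) = 0.1835 S between n0,n5
  Y(R4) = 0.001332 S between n3,n0
  I1: injects 0.0242 A into n2 (from n5)
  L1: short n1↔n2 (DC inductor)
  Y(R5) = 0.1529 S between n0,n4
  I2: injects 0.00491 A into n1 (from n2)
  V1: constraint V(n3)−V(n2) = 20.9
  V2: constraint V(n3)−V(n4) = 18.2
Assemble and solve the 8×8 MNA system:
  V(n1)=-2.274  V(n2)=-2.274  V(n3)=18.63  V(n4)=0.4262  V(n5)=-0.4788
  i(L1)=0.07069  i(V1)=-0.08998  i(V2)=0.06517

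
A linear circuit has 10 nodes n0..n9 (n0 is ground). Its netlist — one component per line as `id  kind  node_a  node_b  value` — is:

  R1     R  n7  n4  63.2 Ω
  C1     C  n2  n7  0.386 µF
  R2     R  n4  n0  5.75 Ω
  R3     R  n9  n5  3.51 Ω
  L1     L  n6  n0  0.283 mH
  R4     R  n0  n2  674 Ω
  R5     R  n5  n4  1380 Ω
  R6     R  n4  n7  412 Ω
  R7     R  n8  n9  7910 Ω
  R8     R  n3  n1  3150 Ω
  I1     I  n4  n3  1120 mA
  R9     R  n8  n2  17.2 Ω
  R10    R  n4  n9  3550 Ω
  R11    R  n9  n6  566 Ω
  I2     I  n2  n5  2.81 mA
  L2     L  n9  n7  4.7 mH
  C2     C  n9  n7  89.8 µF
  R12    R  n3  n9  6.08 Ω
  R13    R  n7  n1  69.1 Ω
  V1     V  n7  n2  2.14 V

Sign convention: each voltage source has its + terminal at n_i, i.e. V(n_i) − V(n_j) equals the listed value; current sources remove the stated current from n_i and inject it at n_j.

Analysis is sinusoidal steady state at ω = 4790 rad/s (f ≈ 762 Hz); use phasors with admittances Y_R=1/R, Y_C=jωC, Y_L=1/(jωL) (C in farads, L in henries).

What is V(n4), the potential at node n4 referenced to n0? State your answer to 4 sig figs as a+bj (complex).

Apply KCL at each of the 9 non-ground nodes and solve the resulting linear system.
Node n1: branches {R8, R13} → V_1 = 49.28+0.2863j
Node n2: branches {C1, R4, R9, I2, V1} → V_2 = 47.00+0.3409j
Node n3: branches {R8, I1, R12} → V_3 = 55.95-2.204j
Node n4: branches {R1, R2, R5, R6, I1, R10} → V_4 = -0.9002+0.02072j
Node n5: branches {R3, R5, I2} → V_5 = 49.04-2.203j
Node n6: branches {L1, R11} → V_6 = 0.005571+0.1177j
Node n7: branches {R1, C1, R6, L2, C2, R13, V1} → V_7 = 49.14+0.3409j
Node n8: branches {R7, R9} → V_8 = 47.00+0.3354j
Node n9: branches {R3, R7, R10, R11, L2, C2, R12} → V_9 = 49.15-2.208j
Source currents: i(V1)=0.07226-0.003129j

-0.9002+0.02072j V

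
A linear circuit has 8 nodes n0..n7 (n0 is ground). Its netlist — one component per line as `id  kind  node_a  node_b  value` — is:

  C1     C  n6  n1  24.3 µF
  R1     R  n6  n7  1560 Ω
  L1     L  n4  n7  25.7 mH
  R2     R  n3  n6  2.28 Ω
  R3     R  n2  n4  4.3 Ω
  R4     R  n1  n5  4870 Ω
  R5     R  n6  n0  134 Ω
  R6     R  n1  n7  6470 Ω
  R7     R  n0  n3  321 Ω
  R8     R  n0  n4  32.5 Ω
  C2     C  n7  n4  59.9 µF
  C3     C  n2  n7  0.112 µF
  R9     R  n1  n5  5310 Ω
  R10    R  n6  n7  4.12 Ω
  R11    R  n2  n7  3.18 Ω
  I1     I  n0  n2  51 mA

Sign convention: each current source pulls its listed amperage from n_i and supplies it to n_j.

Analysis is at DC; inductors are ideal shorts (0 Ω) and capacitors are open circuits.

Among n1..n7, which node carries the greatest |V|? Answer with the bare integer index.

Apply KCL at each of the 7 non-ground nodes and solve the resulting linear system.
Node n1: branches {C1, R4, R6, R9} → V_1 = 1.247
Node n2: branches {R3, C3, R11, I1} → V_2 = 1.341
Node n3: branches {R2, R7} → V_3 = 1.187
Node n4: branches {L1, R3, R8, C2} → V_4 = 1.247
Node n5: branches {R4, R9} → V_5 = 1.247
Node n6: branches {C1, R1, R2, R5, R10} → V_6 = 1.196
Node n7: branches {R1, L1, R6, C2, C3, R10, R11} → V_7 = 1.247
Source currents: i(L1)=-0.01670

2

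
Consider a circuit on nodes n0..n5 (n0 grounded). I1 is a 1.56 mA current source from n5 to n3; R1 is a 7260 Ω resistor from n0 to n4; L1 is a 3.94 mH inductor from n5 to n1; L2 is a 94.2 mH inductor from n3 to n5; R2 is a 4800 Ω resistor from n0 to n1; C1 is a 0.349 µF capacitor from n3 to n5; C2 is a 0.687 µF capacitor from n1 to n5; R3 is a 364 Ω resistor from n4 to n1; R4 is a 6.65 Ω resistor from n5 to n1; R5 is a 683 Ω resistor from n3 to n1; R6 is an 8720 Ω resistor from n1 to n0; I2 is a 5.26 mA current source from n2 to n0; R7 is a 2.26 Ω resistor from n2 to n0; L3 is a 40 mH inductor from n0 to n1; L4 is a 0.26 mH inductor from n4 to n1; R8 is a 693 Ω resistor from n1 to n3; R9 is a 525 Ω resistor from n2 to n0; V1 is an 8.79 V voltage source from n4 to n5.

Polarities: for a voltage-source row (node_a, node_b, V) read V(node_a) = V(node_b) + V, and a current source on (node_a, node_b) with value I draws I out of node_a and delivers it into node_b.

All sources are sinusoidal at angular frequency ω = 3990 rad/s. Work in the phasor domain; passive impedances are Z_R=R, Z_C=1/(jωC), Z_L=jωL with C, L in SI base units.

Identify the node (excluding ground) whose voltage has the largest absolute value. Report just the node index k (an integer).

5

MNA unknowns: 5 node voltages V₁..V_5 plus 1 source current (V1)
I1: z[5]−=0.00156, z[3]+=0.00156
R1: Y=0.0001377+0.000j on G[0,4]
L1: Y=0.000-0.06361j on G[5,1]
L2: Y=0.000-0.002661j on G[3,5]
R2: Y=0.0002083+0.000j on G[0,1]
C1: Y=0.000+0.001393j on G[3,5]
C2: Y=0.000+0.002741j on G[1,5]
R3: Y=0.002747+0.000j on G[4,1]
R4: Y=0.1504+0.000j on G[5,1]
R5: Y=0.001464+0.000j on G[3,1]
R6: Y=0.0001147+0.000j on G[1,0]
I2: z[2]−=0.00526, z[0]+=0.00526
R7: Y=0.4425+0.000j on G[2,0]
L3: Y=0.000-0.006266j on G[0,1]
L4: Y=0.000-0.9639j on G[4,1]
R8: Y=0.001443+0.000j on G[1,3]
R9: Y=0.001905+0.000j on G[2,0]
V1: row V4−V5=8.79, i_V1 at 4,5
solve → V1=0.02477-0.01740j, V2=-0.01184+0.000j, V3=-0.3819+3.330j, V4=0.7336+1.168j, V5=-8.056+1.168j
aux → i_V1=-1.144+0.6798j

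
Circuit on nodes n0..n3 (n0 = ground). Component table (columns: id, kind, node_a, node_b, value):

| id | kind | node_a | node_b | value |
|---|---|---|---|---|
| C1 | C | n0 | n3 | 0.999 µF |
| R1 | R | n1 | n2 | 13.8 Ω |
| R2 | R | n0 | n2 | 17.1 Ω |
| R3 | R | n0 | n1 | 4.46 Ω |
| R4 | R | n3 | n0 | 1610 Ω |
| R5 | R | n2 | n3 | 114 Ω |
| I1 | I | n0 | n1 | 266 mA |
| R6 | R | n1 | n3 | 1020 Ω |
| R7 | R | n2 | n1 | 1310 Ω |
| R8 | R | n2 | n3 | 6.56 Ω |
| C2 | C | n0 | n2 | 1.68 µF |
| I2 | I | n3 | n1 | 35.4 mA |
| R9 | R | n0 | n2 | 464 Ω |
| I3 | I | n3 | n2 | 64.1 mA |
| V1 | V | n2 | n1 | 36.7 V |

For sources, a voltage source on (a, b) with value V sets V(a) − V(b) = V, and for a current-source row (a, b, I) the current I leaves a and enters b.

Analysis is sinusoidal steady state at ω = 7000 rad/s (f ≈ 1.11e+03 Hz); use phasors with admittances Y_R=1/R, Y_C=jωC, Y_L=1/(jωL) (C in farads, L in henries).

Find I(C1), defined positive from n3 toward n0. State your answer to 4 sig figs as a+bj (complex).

0.02191+0.1995j A

MNA unknowns: 3 node voltages V₁..V_3 plus 1 source current (V1)
C1: Y=0.000+0.006993j on G[0,3]
R1: Y=0.07246+0.000j on G[1,2]
R2: Y=0.05848+0.000j on G[0,2]
R3: Y=0.2242+0.000j on G[0,1]
R4: Y=0.0006211+0.000j on G[3,0]
R5: Y=0.008772+0.000j on G[2,3]
I1: z[0]−=0.266, z[1]+=0.266
R6: Y=0.0009804+0.000j on G[1,3]
R7: Y=0.0007634+0.000j on G[2,1]
R8: Y=0.1524+0.000j on G[2,3]
C2: Y=0.000+0.01176j on G[0,2]
I2: z[3]−=0.0354, z[1]+=0.0354
R9: Y=0.002155+0.000j on G[0,2]
I3: z[3]−=0.0641, z[2]+=0.0641
V1: row V2−V1=36.7, i_V1 at 2,1
solve → V1=-7.097-1.916j, V2=29.60-1.916j, V3=28.52-3.133j
aux → i_V1=-4.615-0.4283j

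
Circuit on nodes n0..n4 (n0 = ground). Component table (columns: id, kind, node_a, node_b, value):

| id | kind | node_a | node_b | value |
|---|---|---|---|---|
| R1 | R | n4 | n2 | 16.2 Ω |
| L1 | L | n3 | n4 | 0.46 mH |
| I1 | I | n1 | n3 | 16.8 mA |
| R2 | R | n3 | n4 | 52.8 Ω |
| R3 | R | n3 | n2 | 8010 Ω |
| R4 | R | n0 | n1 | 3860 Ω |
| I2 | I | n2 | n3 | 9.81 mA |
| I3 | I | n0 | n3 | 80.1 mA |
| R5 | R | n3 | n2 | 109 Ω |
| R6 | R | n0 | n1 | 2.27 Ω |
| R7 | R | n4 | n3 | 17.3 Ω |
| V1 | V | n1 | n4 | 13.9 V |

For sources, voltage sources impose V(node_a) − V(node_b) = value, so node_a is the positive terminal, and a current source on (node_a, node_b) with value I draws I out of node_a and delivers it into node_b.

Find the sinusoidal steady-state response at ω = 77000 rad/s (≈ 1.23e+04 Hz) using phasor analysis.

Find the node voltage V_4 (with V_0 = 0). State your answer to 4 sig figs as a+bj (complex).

-13.72+0.000j V

MNA unknowns: 4 node voltages V₁..V_4 plus 1 source current (V1)
R1: Y=0.06173+0.000j on G[4,2]
L1: Y=0.000-0.02823j on G[3,4]
I1: z[1]−=0.0168, z[3]+=0.0168
R2: Y=0.01894+0.000j on G[3,4]
R3: Y=0.0001248+0.000j on G[3,2]
R4: Y=0.0002591+0.000j on G[0,1]
I2: z[2]−=0.00981, z[3]+=0.00981
I3: z[0]−=0.0801, z[3]+=0.0801
R5: Y=0.009174+0.000j on G[3,2]
R6: Y=0.4405+0.000j on G[0,1]
R7: Y=0.05780+0.000j on G[4,3]
V1: row V1−V4=13.9, i_V1 at 1,4
solve → V1=0.1817+0.000j, V2=-13.71+0.04876j, V3=-12.60+0.3724j, V4=-13.72+0.000j
aux → i_V1=-0.09690+0.000j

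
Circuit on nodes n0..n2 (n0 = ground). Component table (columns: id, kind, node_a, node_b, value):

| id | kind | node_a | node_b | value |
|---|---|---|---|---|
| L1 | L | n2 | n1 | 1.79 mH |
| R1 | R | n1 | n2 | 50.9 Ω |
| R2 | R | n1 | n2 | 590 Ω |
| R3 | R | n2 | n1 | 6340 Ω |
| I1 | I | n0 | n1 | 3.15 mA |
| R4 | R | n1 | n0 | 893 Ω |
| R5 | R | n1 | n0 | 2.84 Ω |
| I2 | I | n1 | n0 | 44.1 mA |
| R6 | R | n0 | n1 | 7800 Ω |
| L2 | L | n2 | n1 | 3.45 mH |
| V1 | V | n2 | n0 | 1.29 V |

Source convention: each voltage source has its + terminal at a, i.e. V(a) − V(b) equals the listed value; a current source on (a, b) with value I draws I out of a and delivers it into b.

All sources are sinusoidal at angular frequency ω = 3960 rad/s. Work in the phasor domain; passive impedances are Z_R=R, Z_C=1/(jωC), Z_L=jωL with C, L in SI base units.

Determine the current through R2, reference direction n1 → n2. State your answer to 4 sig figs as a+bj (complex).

-0.001693-0.0009677j A

MNA unknowns: 2 node voltages V₁..V_2 plus 1 source current (V1)
L1: Y=0.000-0.1411j on G[2,1]
R1: Y=0.01965+0.000j on G[1,2]
R2: Y=0.001695+0.000j on G[1,2]
R3: Y=0.0001577+0.000j on G[2,1]
I1: z[0]−=0.00315, z[1]+=0.00315
R4: Y=0.001120+0.000j on G[1,0]
R5: Y=0.3521+0.000j on G[1,0]
I2: z[1]−=0.0441, z[0]+=0.0441
R6: Y=0.0001282+0.000j on G[0,1]
L2: Y=0.000-0.07320j on G[2,1]
V1: row V2−V0=1.29, i_V1 at 2,0
solve → V1=0.2911-0.5710j, V2=1.290+0.000j
aux → i_V1=-0.1438+0.2018j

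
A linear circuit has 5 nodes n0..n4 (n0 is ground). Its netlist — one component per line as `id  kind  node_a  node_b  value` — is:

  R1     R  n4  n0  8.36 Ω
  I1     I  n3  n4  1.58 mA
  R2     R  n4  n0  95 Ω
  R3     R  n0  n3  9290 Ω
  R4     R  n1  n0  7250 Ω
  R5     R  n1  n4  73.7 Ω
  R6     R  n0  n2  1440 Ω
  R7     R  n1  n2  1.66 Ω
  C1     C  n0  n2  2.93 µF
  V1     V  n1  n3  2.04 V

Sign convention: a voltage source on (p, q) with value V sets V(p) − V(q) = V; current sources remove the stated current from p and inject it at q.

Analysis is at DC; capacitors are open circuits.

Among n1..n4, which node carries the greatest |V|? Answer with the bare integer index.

3

MNA unknowns: 4 node voltages V₁..V_4 plus 1 source current (V1)
R1: Y=0.1196 on G[4,0]
I1: z[3]−=0.00158, z[4]+=0.00158
R2: Y=0.01053 on G[4,0]
R3: Y=0.0001076 on G[0,3]
R4: Y=0.0001379 on G[1,0]
R5: Y=0.01357 on G[1,4]
R6: Y=0.0006944 on G[0,2]
R7: Y=0.6024 on G[1,2]
C1: Y=0.000 on G[0,2]
V1: row V1−V3=2.04, i_V1 at 1,3
solve → V1=-0.09158, V2=-0.09147, V3=-2.132, V4=0.002348
aux → i_V1=0.001351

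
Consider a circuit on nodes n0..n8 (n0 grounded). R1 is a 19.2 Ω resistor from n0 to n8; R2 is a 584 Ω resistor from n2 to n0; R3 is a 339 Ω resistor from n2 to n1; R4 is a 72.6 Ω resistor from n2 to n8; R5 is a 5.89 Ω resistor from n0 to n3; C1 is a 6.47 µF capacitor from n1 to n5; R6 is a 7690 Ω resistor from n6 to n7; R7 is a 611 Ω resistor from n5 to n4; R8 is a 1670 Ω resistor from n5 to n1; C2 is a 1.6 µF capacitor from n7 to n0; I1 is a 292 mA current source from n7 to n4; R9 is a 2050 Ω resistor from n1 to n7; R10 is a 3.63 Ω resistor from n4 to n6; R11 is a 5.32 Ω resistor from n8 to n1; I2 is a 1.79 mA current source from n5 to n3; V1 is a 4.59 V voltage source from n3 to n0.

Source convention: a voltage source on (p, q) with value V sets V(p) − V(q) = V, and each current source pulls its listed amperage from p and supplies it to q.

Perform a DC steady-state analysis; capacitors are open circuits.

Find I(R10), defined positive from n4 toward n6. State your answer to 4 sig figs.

Element admittances at DC:
  Y(R1) = 0.05208 S between n0,n8
  Y(R2) = 0.001712 S between n2,n0
  Y(R3) = 0.002950 S between n2,n1
  Y(R4) = 0.01377 S between n2,n8
  Y(R5) = 0.1698 S between n0,n3
  Y(C1) = 0.000 S between n1,n5
  Y(R6) = 0.0001300 S between n6,n7
  Y(R7) = 0.001637 S between n5,n4
  Y(R8) = 0.0005988 S between n5,n1
  Y(C2) = 0.000 S between n7,n0
  I1: injects 0.292 A into n4 (from n7)
  Y(R9) = 0.0004878 S between n1,n7
  Y(R10) = 0.2755 S between n4,n6
  Y(R11) = 0.1880 S between n8,n1
  I2: injects 0.00179 A into n3 (from n5)
  V1: constraint V(n3)−V(n0) = 4.59
Assemble and solve the 9×9 MNA system:
  V(n1)=-0.04268  V(n2)=-0.03173  V(n3)=4.590  V(n4)=423.7  V(n5)=309.4  V(n6)=423.3  V(n7)=-383.6  V(n8)=-0.03332
  i(V1)=-0.7775

0.1049 A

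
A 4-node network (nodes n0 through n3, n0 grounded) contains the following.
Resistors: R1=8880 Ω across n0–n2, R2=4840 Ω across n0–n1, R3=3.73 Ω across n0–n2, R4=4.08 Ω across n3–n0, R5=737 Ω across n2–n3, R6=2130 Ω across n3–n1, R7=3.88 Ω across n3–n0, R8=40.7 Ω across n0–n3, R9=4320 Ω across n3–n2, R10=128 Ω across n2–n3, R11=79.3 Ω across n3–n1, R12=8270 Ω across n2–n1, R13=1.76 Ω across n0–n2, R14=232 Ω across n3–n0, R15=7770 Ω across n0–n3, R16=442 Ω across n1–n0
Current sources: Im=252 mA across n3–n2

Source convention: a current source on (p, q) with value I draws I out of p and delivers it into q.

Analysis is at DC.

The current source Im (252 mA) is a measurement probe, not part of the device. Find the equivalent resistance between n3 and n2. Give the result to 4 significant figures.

R_eq = 2.982 Ω

Element admittances at DC:
  Y(R1) = 0.0001126 S between n0,n2
  Y(R2) = 0.0002066 S between n0,n1
  Y(R3) = 0.2681 S between n0,n2
  Y(R4) = 0.2451 S between n3,n0
  Y(R5) = 0.001357 S between n2,n3
  Y(R6) = 0.0004695 S between n3,n1
  Y(R7) = 0.2577 S between n3,n0
  Y(R8) = 0.02457 S between n0,n3
  Y(R9) = 0.0002315 S between n3,n2
  Y(R10) = 0.007812 S between n2,n3
  Y(R11) = 0.01261 S between n3,n1
  Y(R12) = 0.0001209 S between n2,n1
  Y(R13) = 0.5682 S between n0,n2
  Y(R14) = 0.004310 S between n3,n0
  Y(R15) = 0.0001287 S between n0,n3
  Y(R16) = 0.002262 S between n1,n0
  Im: injects 0.252 A into n2 (from n3)
Assemble and solve the 3×3 MNA system:
  V(n1)=-0.3806  V(n2)=0.2928  V(n3)=-0.4586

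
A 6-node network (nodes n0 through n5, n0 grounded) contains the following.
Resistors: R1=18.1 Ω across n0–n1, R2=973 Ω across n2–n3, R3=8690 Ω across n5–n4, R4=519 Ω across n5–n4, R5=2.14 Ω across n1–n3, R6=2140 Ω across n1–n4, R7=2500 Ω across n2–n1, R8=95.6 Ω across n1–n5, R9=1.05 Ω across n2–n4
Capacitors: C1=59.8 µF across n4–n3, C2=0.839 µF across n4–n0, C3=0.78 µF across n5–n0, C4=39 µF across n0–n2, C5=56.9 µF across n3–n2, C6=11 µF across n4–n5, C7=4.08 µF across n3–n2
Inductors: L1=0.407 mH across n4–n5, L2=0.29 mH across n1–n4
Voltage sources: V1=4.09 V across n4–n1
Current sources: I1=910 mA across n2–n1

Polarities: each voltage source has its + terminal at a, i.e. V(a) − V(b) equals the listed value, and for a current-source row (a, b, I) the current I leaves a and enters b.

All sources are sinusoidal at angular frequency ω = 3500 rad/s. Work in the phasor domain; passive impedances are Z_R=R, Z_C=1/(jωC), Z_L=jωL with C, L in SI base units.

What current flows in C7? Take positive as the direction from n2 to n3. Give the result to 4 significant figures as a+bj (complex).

0.02643+0.01459j A

Apply KCL at each of the 5 non-ground nodes and solve the resulting linear system.
Node n1: branches {R1, R5, R6, R7, R8, L2, V1, I1} → V_1 = -2.380-0.6780j
Node n2: branches {R2, C4, R7, C5, R9, C7, I1} → V_2 = 0.2033-0.9340j
Node n3: branches {R2, C1, R5, C5, C7} → V_3 = -0.8184+0.9169j
Node n4: branches {C1, C2, R3, R4, L1, R6, C6, L2, R9, V1} → V_4 = 1.710-0.6780j
Node n5: branches {R3, C3, R4, L1, C6, R8} → V_5 = 1.715-0.7456j
Source currents: i(V1)=-1.817+3.248j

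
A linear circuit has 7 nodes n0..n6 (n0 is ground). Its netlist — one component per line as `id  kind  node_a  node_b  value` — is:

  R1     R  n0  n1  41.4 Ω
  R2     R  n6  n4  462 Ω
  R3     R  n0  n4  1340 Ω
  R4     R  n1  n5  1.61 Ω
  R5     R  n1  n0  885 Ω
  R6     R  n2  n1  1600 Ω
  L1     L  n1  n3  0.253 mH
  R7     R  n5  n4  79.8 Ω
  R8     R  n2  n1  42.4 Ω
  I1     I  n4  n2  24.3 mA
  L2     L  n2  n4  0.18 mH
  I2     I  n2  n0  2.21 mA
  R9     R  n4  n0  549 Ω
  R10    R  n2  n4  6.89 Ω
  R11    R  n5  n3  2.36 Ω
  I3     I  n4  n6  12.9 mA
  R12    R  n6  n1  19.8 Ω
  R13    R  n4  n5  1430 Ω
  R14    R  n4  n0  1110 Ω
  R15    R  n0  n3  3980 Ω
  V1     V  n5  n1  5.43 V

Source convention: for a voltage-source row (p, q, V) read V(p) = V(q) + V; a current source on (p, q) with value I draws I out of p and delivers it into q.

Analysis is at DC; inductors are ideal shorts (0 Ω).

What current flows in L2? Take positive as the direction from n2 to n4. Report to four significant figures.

-0.01063 A

Element admittances at DC:
  Y(R1) = 0.02415 S between n0,n1
  Y(R2) = 0.002165 S between n6,n4
  Y(R3) = 0.0007463 S between n0,n4
  Y(R4) = 0.6211 S between n1,n5
  Y(R5) = 0.001130 S between n1,n0
  Y(R6) = 0.0006250 S between n2,n1
  L1: short n1↔n3 (DC inductor)
  Y(R7) = 0.01253 S between n5,n4
  Y(R8) = 0.02358 S between n2,n1
  I1: injects 0.0243 A into n2 (from n4)
  L2: short n2↔n4 (DC inductor)
  I2: injects 0.00221 A into n0 (from n2)
  Y(R9) = 0.001821 S between n4,n0
  Y(R10) = 0.1451 S between n2,n4
  Y(R11) = 0.4237 S between n5,n3
  I3: injects 0.0129 A into n6 (from n4)
  Y(R12) = 0.05051 S between n6,n1
  Y(R13) = 0.0006993 S between n4,n5
  Y(R14) = 0.0009009 S between n4,n0
  Y(R15) = 0.0002513 S between n0,n3
  V1: constraint V(n5)−V(n1) = 5.43
Assemble and solve the 9×9 MNA system:
  V(n1)=-0.2378  V(n2)=1.114  V(n3)=-0.2378  V(n4)=1.114  V(n5)=5.192  V(n6)=0.06265
  i(L1)=-2.301  i(L2)=-0.01063  i(V1)=-5.727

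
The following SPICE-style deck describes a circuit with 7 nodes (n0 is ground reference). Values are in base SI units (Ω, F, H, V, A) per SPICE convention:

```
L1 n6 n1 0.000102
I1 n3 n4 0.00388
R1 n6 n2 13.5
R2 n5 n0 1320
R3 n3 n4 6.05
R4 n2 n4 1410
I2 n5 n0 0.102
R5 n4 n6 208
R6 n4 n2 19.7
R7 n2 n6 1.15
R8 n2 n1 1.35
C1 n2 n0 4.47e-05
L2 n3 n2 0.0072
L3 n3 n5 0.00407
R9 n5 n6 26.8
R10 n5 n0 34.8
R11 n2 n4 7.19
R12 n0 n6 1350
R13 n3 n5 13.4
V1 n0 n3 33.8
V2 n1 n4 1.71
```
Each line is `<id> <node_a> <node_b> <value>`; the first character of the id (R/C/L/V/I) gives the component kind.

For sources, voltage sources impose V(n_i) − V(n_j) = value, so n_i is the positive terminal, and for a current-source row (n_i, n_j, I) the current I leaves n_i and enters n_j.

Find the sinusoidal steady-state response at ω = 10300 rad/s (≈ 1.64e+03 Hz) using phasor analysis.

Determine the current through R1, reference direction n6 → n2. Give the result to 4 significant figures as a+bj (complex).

Element admittances at ω=10300 rad/s:
  Y(L1) = 0.000-0.9518j S between n6,n1
  I1: injects 0.00388 A into n4 (from n3)
  Y(R1) = 0.07407+0.000j S between n6,n2
  Y(R2) = 0.0007576+0.000j S between n5,n0
  Y(R3) = 0.1653+0.000j S between n3,n4
  Y(R4) = 0.0007092+0.000j S between n2,n4
  I2: injects 0.102 A into n0 (from n5)
  Y(R5) = 0.004808+0.000j S between n4,n6
  Y(R6) = 0.05076+0.000j S between n4,n2
  Y(R7) = 0.8696+0.000j S between n2,n6
  Y(R8) = 0.7407+0.000j S between n2,n1
  Y(C1) = 0.000+0.4604j S between n2,n0
  Y(L2) = 0.000-0.01348j S between n3,n2
  Y(L3) = 0.000-0.02385j S between n3,n5
  Y(R9) = 0.03731+0.000j S between n5,n6
  Y(R10) = 0.02874+0.000j S between n5,n0
  Y(R11) = 0.1391+0.000j S between n2,n4
  Y(R12) = 0.0007407+0.000j S between n0,n6
  Y(R13) = 0.07463+0.000j S between n3,n5
  V1: constraint V(n0)−V(n3) = 33.8
  V2: constraint V(n1)−V(n4) = 1.71
Assemble and solve the 8×8 MNA system:
  V(n1)=-5.495+9.289j  V(n2)=-2.930+11.11j  V(n3)=-33.80+0.000j  V(n4)=-7.205+9.289j  V(n5)=-20.82+5.102j  V(n6)=-5.316+11.04j
  i(V1)=-5.632-1.190j  i(V2)=3.568+1.180j

-0.1767-0.005272j A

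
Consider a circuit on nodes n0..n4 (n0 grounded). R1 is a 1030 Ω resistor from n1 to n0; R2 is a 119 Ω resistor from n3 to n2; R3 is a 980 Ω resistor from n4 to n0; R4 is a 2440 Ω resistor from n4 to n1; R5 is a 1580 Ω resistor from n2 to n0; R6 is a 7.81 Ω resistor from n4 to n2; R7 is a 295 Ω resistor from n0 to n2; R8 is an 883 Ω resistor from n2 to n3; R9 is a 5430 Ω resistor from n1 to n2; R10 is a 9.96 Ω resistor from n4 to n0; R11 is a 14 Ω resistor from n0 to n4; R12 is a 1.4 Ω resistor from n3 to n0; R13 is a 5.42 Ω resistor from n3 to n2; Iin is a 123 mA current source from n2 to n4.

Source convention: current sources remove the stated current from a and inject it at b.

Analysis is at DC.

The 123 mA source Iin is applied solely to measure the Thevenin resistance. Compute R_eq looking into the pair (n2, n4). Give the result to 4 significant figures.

R_eq = 4.754 Ω

Element admittances at DC:
  Y(R1) = 0.0009709 S between n1,n0
  Y(R2) = 0.008403 S between n3,n2
  Y(R3) = 0.001020 S between n4,n0
  Y(R4) = 0.0004098 S between n4,n1
  Y(R5) = 0.0006329 S between n2,n0
  Y(R6) = 0.1280 S between n4,n2
  Y(R7) = 0.003390 S between n0,n2
  Y(R8) = 0.001133 S between n2,n3
  Y(R9) = 0.0001842 S between n1,n2
  Y(R10) = 0.1004 S between n4,n0
  Y(R11) = 0.07143 S between n0,n4
  Y(R12) = 0.7143 S between n3,n0
  Y(R13) = 0.1845 S between n3,n2
  Iin: injects 0.123 A into n4 (from n2)
Assemble and solve the 4×4 MNA system:
  V(n1)=0.03665  V(n2)=-0.3069  V(n3)=-0.06556  V(n4)=0.2779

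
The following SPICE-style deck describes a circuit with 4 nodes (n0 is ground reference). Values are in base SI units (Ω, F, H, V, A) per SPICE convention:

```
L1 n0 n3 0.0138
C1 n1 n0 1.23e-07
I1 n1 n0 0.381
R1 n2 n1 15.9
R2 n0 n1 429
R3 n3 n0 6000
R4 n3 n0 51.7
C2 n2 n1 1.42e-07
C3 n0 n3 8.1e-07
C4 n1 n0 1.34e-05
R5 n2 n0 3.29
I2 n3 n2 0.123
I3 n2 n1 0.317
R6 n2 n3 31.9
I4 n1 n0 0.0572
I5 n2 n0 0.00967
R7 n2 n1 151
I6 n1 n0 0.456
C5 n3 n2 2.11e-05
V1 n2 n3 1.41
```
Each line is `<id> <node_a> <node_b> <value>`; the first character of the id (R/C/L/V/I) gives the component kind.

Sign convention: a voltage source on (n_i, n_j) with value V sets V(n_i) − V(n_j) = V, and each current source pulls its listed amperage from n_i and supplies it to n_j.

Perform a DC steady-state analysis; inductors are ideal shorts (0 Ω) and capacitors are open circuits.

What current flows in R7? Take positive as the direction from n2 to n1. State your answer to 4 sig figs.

0.05351 A

MNA unknowns: 3 node voltages V₁..V_3 plus 2 source currents (L1, V1)
L1: row V0−V3=0, i_L1 at 0,3
C1: Y=0.000 on G[1,0]
I1: z[1]−=0.381, z[0]+=0.381
R1: Y=0.06289 on G[2,1]
R2: Y=0.002331 on G[0,1]
R3: Y=0.0001667 on G[3,0]
R4: Y=0.01934 on G[3,0]
C2: Y=0.000 on G[2,1]
C3: Y=0.000 on G[0,3]
C4: Y=0.000 on G[1,0]
R5: Y=0.3040 on G[2,0]
I2: z[3]−=0.123, z[2]+=0.123
I3: z[2]−=0.317, z[1]+=0.317
R6: Y=0.03135 on G[2,3]
I4: z[1]−=0.0572, z[0]+=0.0572
I5: z[2]−=0.00967, z[0]+=0.00967
R7: Y=0.006623 on G[2,1]
I6: z[1]−=0.456, z[0]+=0.456
C5: Y=0.000 on G[3,2]
V1: row V2−V3=1.41, i_V1 at 2,3
solve → V1=-6.670, V2=1.410, V3=0.000
aux → i_L1=1.317, i_V1=-1.238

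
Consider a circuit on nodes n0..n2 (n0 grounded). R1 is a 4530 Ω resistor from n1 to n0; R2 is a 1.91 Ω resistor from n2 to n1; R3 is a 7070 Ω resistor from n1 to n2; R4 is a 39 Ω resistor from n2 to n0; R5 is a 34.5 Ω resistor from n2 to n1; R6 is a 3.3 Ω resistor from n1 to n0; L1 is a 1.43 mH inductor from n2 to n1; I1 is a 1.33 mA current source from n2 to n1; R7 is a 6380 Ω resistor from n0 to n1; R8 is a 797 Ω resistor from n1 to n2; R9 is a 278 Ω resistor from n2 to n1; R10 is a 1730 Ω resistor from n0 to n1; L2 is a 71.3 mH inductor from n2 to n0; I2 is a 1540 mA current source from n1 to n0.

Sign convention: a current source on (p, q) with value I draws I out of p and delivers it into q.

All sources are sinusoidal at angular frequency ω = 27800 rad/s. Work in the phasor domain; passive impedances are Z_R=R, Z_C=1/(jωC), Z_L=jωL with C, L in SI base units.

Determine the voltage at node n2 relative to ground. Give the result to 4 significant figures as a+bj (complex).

Apply KCL at each of the 2 non-ground nodes and solve the resulting linear system.
Node n1: branches {R1, R2, R3, R5, R6, L1, I1, R7, R8, R9, R10, I2} → V_1 = -4.688-0.007269j
Node n2: branches {R2, R3, R4, R5, L1, I1, R8, R9, L2} → V_2 = -4.484-0.002047j

-4.484-0.002047j V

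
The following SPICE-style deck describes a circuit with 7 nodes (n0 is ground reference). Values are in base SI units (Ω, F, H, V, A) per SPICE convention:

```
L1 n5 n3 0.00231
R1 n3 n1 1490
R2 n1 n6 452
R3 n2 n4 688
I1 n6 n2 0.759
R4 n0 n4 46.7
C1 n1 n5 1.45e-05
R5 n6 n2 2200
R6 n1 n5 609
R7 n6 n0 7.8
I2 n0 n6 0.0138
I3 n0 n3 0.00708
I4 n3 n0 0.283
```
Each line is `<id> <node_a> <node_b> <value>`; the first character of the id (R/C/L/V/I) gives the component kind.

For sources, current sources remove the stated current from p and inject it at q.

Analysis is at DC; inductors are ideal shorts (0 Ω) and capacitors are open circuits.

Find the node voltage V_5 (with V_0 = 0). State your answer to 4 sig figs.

MNA unknowns: 6 node voltages V₁..V_6 plus 1 source current (L1)
L1: row V5−V3=0, i_L1 at 5,3
R1: Y=0.0006711 on G[3,1]
R2: Y=0.002212 on G[1,6]
R3: Y=0.001453 on G[2,4]
I1: z[6]−=0.759, z[2]+=0.759
R4: Y=0.02141 on G[0,4]
C1: Y=0.000 on G[1,5]
R5: Y=0.0004545 on G[6,2]
R6: Y=0.001642 on G[1,5]
R7: Y=0.1282 on G[6,0]
I2: z[0]−=0.0138, z[6]+=0.0138
I3: z[0]−=0.00708, z[3]+=0.00708
I4: z[3]−=0.283, z[0]+=0.283
solve → V1=-131.2, V2=416.4, V3=-250.5, V4=26.47, V5=-250.5, V6=-6.465
aux → i_L1=0.1959

-250.5 V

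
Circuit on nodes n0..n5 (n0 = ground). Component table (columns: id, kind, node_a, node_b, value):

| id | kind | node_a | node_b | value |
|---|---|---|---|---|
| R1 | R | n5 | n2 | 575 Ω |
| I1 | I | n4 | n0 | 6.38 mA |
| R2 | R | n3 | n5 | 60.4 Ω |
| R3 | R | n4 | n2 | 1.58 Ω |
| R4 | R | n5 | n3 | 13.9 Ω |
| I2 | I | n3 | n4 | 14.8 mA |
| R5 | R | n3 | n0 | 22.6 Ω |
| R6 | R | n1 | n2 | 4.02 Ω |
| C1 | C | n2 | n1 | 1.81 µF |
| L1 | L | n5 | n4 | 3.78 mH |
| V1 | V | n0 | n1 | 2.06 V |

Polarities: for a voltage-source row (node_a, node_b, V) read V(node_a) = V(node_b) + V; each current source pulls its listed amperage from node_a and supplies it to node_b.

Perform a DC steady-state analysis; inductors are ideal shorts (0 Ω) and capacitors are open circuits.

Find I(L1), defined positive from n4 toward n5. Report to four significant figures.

-0.04236 A

MNA unknowns: 5 node voltages V₁..V_5 plus 2 source currents (L1, V1)
R1: Y=0.001739 on G[5,2]
I1: z[4]−=0.00638, z[0]+=0.00638
R2: Y=0.01656 on G[3,5]
R3: Y=0.6329 on G[4,2]
R4: Y=0.07194 on G[5,3]
I2: z[3]−=0.0148, z[4]+=0.0148
R5: Y=0.04425 on G[3,0]
R6: Y=0.2488 on G[1,2]
C1: Y=0.000 on G[2,1]
L1: row V5−V4=0, i_L1 at 5,4
V1: row V0−V1=2.06, i_V1 at 0,1
solve → V1=-2.060, V2=-1.855, V3=-1.295, V4=-1.775, V5=-1.775
aux → i_L1=0.04236, i_V1=-0.05092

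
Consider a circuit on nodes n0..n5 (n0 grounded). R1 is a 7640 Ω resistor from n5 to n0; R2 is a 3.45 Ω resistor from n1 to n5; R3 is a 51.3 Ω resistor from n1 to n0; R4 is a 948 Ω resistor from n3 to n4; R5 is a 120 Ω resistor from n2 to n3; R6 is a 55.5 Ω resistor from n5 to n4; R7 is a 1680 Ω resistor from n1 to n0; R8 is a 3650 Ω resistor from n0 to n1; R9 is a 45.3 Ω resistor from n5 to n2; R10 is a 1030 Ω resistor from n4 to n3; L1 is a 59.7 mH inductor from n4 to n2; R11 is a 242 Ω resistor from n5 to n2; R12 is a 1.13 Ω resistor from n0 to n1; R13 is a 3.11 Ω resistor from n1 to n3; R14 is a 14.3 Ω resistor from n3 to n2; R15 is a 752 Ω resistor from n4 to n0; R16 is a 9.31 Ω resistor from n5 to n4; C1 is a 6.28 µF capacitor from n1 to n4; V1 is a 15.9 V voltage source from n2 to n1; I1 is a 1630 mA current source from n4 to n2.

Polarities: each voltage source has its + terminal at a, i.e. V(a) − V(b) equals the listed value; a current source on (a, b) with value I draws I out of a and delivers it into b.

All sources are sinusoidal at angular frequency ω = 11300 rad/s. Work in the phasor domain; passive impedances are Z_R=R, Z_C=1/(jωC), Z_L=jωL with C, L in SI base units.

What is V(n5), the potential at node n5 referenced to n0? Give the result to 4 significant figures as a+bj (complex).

MNA unknowns: 5 node voltages V₁..V_5 plus 1 source current (V1)
R1: Y=0.0001309+0.000j on G[5,0]
R2: Y=0.2899+0.000j on G[1,5]
R3: Y=0.01949+0.000j on G[1,0]
R4: Y=0.001055+0.000j on G[3,4]
R5: Y=0.008333+0.000j on G[2,3]
R6: Y=0.01802+0.000j on G[5,4]
R7: Y=0.0005952+0.000j on G[1,0]
R8: Y=0.0002740+0.000j on G[0,1]
R9: Y=0.02208+0.000j on G[5,2]
R10: Y=0.0009709+0.000j on G[4,3]
L1: Y=0.000-0.001482j on G[4,2]
R11: Y=0.004132+0.000j on G[5,2]
R12: Y=0.8850+0.000j on G[0,1]
R13: Y=0.3215+0.000j on G[1,3]
R14: Y=0.06993+0.000j on G[3,2]
R15: Y=0.001330+0.000j on G[4,0]
R16: Y=0.1074+0.000j on G[5,4]
C1: Y=0.000+0.07096j on G[1,4]
V1: row V2−V1=15.9, i_V1 at 2,1
I1: z[4]−=1.63, z[2]+=1.63
solve → V1=0.01570-0.01143j, V2=15.92-0.01143j, V3=3.060+0.02680j, V4=-10.49+7.571j, V5=-2.024+2.142j
aux → i_V1=0.1649+0.09857j

-2.024+2.142j V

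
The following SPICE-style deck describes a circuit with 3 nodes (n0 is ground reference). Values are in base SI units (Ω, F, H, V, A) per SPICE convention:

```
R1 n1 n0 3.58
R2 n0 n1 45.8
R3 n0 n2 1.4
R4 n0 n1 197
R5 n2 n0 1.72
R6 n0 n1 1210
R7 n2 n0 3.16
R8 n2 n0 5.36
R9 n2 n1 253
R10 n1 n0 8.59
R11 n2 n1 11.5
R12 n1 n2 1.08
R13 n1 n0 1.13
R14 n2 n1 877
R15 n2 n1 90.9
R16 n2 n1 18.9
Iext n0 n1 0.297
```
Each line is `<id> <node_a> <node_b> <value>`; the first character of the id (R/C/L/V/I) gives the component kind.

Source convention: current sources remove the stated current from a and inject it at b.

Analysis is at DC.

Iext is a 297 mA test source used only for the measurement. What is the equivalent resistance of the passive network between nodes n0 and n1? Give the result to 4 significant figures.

MNA unknowns: 2 node voltages V₁..V_2
R1: Y=0.2793 on G[1,0]
R2: Y=0.02183 on G[0,1]
R3: Y=0.7143 on G[0,2]
R4: Y=0.005076 on G[0,1]
R5: Y=0.5814 on G[2,0]
R6: Y=0.0008264 on G[0,1]
R7: Y=0.3165 on G[2,0]
R8: Y=0.1866 on G[2,0]
R9: Y=0.003953 on G[2,1]
R10: Y=0.1164 on G[1,0]
R11: Y=0.08696 on G[2,1]
R12: Y=0.9259 on G[1,2]
R13: Y=0.8850 on G[1,0]
R14: Y=0.001140 on G[2,1]
R15: Y=0.01100 on G[2,1]
R16: Y=0.05291 on G[2,1]
Iext: z[0]−=0.297, z[1]+=0.297
solve → V1=0.1497, V2=0.05622

R_eq = 0.5040 Ω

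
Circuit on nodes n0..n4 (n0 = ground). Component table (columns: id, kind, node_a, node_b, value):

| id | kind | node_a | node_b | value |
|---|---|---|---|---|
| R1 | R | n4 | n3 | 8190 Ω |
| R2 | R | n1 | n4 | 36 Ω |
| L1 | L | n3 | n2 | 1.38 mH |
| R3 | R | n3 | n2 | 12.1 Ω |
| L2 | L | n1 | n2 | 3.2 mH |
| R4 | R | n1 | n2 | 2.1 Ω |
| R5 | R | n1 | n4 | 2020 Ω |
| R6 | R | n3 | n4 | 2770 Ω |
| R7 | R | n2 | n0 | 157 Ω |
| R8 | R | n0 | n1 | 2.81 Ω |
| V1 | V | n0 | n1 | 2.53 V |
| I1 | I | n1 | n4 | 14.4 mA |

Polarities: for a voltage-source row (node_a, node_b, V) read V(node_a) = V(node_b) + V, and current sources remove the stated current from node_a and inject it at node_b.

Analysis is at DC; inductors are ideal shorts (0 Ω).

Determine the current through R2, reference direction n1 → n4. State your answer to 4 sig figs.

MNA unknowns: 4 node voltages V₁..V_4 plus 3 source currents (L1, L2, V1)
R1: Y=0.0001221 on G[4,3]
R2: Y=0.02778 on G[1,4]
L1: row V3−V2=0, i_L1 at 3,2
R3: Y=0.08264 on G[3,2]
L2: row V1−V2=0, i_L2 at 1,2
R4: Y=0.4762 on G[1,2]
R5: Y=0.0004950 on G[1,4]
R6: Y=0.0003610 on G[3,4]
R7: Y=0.006369 on G[2,0]
R8: Y=0.3559 on G[0,1]
V1: row V0−V1=2.53, i_V1 at 0,1
I1: z[1]−=0.0144, z[4]+=0.0144
solve → V1=-2.530, V2=-2.530, V3=-2.530, V4=-2.029
aux → i_L1=0.0002419, i_L2=-0.01636, i_V1=-0.9165

-0.01391 A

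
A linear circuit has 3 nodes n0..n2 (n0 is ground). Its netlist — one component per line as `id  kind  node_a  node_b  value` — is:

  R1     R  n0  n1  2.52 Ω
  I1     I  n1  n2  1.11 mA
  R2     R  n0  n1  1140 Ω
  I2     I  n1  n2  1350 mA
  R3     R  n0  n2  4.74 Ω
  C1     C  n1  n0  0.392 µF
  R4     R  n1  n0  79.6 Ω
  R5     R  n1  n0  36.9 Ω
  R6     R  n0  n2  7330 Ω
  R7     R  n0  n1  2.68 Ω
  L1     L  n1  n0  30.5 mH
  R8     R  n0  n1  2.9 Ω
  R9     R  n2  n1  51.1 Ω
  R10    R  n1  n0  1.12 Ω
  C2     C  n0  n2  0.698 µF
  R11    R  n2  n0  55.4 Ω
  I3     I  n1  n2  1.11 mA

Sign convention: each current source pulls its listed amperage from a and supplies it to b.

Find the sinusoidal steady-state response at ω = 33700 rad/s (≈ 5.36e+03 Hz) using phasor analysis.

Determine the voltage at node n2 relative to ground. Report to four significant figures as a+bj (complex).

Element admittances at ω=33700 rad/s:
  Y(R1) = 0.3968+0.000j S between n0,n1
  I1: injects 0.00111 A into n2 (from n1)
  Y(R2) = 0.0008772+0.000j S between n0,n1
  I2: injects 1.35 A into n2 (from n1)
  Y(R3) = 0.2110+0.000j S between n0,n2
  Y(C1) = 0.000+0.01321j S between n1,n0
  Y(R4) = 0.01256+0.000j S between n1,n0
  Y(R5) = 0.02710+0.000j S between n1,n0
  Y(R6) = 0.0001364+0.000j S between n0,n2
  Y(R7) = 0.3731+0.000j S between n0,n1
  Y(L1) = 0.000-0.0009729j S between n1,n0
  Y(R8) = 0.3448+0.000j S between n0,n1
  Y(R9) = 0.01957+0.000j S between n2,n1
  Y(R10) = 0.8929+0.000j S between n1,n0
  Y(C2) = 0.000+0.02352j S between n0,n2
  Y(R11) = 0.01805+0.000j S between n2,n0
  I3: injects 0.00111 A into n2 (from n1)
Assemble and solve the 2×2 MNA system:
  V(n1)=-0.6034-0.001210j  V(n2)=5.341-0.5052j

5.341-0.5052j V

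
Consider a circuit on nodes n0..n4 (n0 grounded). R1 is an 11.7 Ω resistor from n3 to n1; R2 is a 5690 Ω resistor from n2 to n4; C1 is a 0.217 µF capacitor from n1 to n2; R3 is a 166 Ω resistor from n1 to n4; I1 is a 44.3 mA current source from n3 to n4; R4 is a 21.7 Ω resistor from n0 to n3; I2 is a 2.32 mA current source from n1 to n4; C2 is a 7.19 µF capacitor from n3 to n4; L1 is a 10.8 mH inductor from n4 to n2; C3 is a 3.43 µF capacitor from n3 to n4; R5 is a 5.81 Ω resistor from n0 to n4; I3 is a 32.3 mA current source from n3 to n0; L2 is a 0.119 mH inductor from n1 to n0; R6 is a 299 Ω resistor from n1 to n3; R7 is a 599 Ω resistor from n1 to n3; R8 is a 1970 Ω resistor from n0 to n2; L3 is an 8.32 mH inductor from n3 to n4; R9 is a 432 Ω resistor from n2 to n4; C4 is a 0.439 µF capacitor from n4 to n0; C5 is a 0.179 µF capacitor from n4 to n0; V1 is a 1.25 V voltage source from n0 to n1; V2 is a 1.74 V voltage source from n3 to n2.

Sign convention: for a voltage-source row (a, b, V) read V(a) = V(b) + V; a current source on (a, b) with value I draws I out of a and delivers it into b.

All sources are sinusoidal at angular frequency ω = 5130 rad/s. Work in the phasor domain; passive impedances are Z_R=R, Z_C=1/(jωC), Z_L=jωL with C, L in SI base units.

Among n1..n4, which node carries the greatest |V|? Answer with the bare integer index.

MNA unknowns: 4 node voltages V₁..V_4 plus 2 source currents (V1, V2)
R1: Y=0.08547+0.000j on G[3,1]
R2: Y=0.0001757+0.000j on G[2,4]
C1: Y=0.000+0.001113j on G[1,2]
R3: Y=0.006024+0.000j on G[1,4]
I1: z[3]−=0.0443, z[4]+=0.0443
R4: Y=0.04608+0.000j on G[0,3]
I2: z[1]−=0.00232, z[4]+=0.00232
C2: Y=0.000+0.03688j on G[3,4]
L1: Y=0.000-0.01805j on G[4,2]
C3: Y=0.000+0.01760j on G[3,4]
R5: Y=0.1721+0.000j on G[0,4]
I3: z[3]−=0.0323, z[0]+=0.0323
L2: Y=0.000-1.638j on G[1,0]
R6: Y=0.003344+0.000j on G[1,3]
R7: Y=0.001669+0.000j on G[1,3]
R8: Y=0.0005076+0.000j on G[0,2]
L3: Y=0.000-0.02343j on G[3,4]
R9: Y=0.002315+0.000j on G[2,4]
C4: Y=0.000+0.002252j on G[4,0]
C5: Y=0.000+0.0009183j on G[4,0]
V1: row V0−V1=1.25, i_V1 at 0,1
V2: row V3−V2=1.74, i_V2 at 3,2
solve → V1=-1.250+0.000j, V2=-3.071-0.06823j, V3=-1.331-0.06823j, V4=0.1844+0.06060j
aux → i_V1=0.0009444+2.055j, i_V2=-0.01192+0.05638j

2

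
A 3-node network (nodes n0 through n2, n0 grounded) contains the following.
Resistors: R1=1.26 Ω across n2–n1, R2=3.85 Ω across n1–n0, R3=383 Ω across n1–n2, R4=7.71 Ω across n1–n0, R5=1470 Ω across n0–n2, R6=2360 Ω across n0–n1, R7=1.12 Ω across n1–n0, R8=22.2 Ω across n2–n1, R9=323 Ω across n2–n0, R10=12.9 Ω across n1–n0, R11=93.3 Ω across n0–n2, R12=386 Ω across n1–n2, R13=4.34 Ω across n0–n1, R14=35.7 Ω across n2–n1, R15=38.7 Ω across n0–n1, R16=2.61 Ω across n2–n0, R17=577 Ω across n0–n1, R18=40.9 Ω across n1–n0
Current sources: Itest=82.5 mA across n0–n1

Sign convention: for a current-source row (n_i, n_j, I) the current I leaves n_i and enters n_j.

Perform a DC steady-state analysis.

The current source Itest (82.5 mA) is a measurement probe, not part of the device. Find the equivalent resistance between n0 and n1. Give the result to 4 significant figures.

Apply KCL at each of the 2 non-ground nodes and solve the resulting linear system.
Node n1: branches {R1, R2, R3, R4, R6, R7, R8, R10, R12, R13, R14, R15, R17, R18, Itest} → V_1 = 0.04306
Node n2: branches {R1, R3, R5, R8, R9, R11, R12, R14, R16} → V_2 = 0.02958

R_eq = 0.5220 Ω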